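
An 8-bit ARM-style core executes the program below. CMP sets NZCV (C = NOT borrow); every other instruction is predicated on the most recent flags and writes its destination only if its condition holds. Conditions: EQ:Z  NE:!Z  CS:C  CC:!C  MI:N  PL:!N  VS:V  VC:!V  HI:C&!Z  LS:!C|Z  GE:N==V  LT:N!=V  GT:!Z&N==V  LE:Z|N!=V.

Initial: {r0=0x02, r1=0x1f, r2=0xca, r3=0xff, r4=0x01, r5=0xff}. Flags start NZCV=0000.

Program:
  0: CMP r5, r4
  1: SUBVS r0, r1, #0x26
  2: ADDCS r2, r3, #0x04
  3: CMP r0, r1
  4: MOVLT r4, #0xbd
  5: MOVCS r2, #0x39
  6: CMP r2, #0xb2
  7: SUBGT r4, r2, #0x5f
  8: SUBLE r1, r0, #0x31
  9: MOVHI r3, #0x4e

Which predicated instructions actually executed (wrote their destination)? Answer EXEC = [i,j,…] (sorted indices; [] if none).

0: ✓ CMP  NZCV=1010
1: · SUBVS
2: ✓ ADDCS  r2←0x03
3: ✓ CMP  NZCV=1000
4: ✓ MOVLT  r4←0xbd
5: · MOVCS
6: ✓ CMP  NZCV=0000
7: ✓ SUBGT  r4←0xa4
8: · SUBLE
9: · MOVHI

EXEC = [2,4,7]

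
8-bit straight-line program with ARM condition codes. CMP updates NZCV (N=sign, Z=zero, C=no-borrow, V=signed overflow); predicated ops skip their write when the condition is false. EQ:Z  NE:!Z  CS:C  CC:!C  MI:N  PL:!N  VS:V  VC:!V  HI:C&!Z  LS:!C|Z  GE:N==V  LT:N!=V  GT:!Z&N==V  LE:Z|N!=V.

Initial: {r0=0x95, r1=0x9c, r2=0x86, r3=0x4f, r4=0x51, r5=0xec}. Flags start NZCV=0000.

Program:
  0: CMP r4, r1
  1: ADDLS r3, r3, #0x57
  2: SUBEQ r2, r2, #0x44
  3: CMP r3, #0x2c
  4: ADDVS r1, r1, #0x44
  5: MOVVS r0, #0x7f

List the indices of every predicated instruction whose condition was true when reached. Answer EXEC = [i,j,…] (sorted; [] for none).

[0] flags=1001 → (cmp)
[1] flags=1001 LS?T → r3=0xa6
[2] flags=1001 EQ?F → skip
[3] flags=0011 → (cmp)
[4] flags=0011 VS?T → r1=0xe0
[5] flags=0011 VS?T → r0=0x7f

EXEC = [1,4,5]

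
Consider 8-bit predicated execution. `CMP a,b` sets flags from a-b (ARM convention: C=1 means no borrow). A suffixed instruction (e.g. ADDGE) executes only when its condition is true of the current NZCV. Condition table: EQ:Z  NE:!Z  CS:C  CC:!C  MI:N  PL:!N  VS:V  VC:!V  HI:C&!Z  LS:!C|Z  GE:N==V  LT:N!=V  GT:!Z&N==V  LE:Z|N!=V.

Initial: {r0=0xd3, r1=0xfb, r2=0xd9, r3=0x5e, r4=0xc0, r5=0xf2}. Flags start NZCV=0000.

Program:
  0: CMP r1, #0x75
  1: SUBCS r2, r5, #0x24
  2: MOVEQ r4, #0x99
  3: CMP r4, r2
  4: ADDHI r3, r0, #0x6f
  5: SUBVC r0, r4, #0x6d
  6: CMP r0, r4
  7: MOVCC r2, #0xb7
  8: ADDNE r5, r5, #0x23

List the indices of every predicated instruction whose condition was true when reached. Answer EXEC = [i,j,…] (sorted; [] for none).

EXEC = [1,5,7,8]

0: ✓ CMP  NZCV=1010
1: ✓ SUBCS  r2←0xce
2: · MOVEQ
3: ✓ CMP  NZCV=1000
4: · ADDHI
5: ✓ SUBVC  r0←0x53
6: ✓ CMP  NZCV=1001
7: ✓ MOVCC  r2←0xb7
8: ✓ ADDNE  r5←0x15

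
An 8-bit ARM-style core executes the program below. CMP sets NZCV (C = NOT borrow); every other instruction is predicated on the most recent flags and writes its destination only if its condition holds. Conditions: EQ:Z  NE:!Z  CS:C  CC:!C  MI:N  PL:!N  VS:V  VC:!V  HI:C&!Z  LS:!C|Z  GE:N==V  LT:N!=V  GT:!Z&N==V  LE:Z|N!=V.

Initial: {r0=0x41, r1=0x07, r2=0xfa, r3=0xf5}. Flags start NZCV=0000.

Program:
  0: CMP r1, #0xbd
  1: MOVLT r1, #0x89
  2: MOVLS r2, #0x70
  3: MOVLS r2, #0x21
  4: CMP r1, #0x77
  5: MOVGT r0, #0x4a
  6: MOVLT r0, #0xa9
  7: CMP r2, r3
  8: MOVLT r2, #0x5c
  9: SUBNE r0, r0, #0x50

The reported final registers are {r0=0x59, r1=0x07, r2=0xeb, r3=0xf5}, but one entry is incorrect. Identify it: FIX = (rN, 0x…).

[0] flags=0000 → (cmp)
[1] flags=0000 LT?F → skip
[2] flags=0000 LS?T → r2=0x70
[3] flags=0000 LS?T → r2=0x21
[4] flags=1000 → (cmp)
[5] flags=1000 GT?F → skip
[6] flags=1000 LT?T → r0=0xa9
[7] flags=0000 → (cmp)
[8] flags=0000 LT?F → skip
[9] flags=0000 NE?T → r0=0x59

FIX = (r2, 0x21)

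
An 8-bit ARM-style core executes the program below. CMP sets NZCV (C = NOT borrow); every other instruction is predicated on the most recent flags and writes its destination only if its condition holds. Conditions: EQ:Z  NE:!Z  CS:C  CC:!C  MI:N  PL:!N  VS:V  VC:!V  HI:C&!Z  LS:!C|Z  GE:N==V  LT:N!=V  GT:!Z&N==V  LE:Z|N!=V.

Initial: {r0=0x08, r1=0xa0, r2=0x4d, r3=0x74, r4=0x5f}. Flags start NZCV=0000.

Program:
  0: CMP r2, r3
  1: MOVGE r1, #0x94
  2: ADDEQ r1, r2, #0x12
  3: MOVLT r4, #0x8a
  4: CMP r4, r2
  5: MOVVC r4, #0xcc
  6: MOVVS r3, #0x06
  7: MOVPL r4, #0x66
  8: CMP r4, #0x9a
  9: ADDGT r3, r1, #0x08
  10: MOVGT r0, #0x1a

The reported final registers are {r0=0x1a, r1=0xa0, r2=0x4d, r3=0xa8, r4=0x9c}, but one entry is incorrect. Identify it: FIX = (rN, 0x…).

[0] flags=1000 → (cmp)
[1] flags=1000 GE?F → skip
[2] flags=1000 EQ?F → skip
[3] flags=1000 LT?T → r4=0x8a
[4] flags=0011 → (cmp)
[5] flags=0011 VC?F → skip
[6] flags=0011 VS?T → r3=0x06
[7] flags=0011 PL?T → r4=0x66
[8] flags=1001 → (cmp)
[9] flags=1001 GT?T → r3=0xa8
[10] flags=1001 GT?T → r0=0x1a

FIX = (r4, 0x66)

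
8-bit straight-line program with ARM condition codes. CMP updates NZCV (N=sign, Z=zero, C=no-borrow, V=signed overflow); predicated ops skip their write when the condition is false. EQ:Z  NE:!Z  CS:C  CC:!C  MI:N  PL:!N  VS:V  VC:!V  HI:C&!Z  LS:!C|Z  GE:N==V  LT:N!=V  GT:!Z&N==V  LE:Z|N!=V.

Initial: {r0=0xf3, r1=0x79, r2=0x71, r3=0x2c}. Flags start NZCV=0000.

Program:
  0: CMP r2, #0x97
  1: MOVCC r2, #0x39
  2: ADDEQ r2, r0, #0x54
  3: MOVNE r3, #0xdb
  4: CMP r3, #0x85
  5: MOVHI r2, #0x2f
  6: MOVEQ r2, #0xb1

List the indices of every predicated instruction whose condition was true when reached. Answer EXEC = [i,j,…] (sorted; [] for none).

0: ✓ CMP  NZCV=1001
1: ✓ MOVCC  r2←0x39
2: · ADDEQ
3: ✓ MOVNE  r3←0xdb
4: ✓ CMP  NZCV=0010
5: ✓ MOVHI  r2←0x2f
6: · MOVEQ

EXEC = [1,3,5]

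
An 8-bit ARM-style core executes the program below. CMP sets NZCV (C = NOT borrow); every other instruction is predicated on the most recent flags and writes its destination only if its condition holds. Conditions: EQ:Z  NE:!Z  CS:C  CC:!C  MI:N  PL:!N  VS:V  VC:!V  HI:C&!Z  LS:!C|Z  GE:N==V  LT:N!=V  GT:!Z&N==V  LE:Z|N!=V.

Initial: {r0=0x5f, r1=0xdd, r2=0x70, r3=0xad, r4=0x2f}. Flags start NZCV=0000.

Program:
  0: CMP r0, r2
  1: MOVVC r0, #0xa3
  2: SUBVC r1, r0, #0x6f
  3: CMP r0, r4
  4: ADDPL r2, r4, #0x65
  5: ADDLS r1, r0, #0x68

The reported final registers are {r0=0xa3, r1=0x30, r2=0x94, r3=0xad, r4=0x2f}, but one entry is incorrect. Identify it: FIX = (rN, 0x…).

FIX = (r1, 0x34)

[0] flags=1000 → (cmp)
[1] flags=1000 VC?T → r0=0xa3
[2] flags=1000 VC?T → r1=0x34
[3] flags=0011 → (cmp)
[4] flags=0011 PL?T → r2=0x94
[5] flags=0011 LS?F → skip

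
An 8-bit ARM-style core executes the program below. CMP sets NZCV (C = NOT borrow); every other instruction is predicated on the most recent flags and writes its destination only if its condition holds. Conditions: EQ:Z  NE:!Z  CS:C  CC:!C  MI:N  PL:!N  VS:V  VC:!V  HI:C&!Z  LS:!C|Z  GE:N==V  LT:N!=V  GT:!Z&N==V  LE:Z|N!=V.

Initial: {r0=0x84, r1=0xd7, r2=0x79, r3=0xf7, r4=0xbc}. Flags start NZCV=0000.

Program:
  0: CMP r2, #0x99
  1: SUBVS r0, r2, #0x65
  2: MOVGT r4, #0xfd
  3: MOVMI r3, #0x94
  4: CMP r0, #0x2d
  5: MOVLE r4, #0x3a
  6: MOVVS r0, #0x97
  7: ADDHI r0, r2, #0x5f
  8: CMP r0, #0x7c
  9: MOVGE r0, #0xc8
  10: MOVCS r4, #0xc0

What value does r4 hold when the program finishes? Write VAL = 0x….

0: ✓ CMP  NZCV=1001
1: ✓ SUBVS  r0←0x14
2: ✓ MOVGT  r4←0xfd
3: ✓ MOVMI  r3←0x94
4: ✓ CMP  NZCV=1000
5: ✓ MOVLE  r4←0x3a
6: · MOVVS
7: · ADDHI
8: ✓ CMP  NZCV=1000
9: · MOVGE
10: · MOVCS

VAL = 0x3a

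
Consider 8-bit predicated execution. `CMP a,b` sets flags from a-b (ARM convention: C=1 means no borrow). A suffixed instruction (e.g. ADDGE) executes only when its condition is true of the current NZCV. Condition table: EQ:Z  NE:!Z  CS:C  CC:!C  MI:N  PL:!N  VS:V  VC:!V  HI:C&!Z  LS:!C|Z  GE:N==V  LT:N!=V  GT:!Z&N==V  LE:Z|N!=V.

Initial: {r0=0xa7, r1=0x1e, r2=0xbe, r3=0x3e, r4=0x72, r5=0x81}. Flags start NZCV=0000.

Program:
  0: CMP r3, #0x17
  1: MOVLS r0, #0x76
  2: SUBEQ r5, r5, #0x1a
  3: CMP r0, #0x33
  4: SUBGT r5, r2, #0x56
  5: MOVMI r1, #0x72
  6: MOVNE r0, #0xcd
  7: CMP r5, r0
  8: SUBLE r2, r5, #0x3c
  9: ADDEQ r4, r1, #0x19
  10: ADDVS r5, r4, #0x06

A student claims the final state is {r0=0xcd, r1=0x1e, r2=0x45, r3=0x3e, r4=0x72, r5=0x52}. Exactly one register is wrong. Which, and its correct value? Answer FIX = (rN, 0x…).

[0] flags=0010 → (cmp)
[1] flags=0010 LS?F → skip
[2] flags=0010 EQ?F → skip
[3] flags=0011 → (cmp)
[4] flags=0011 GT?F → skip
[5] flags=0011 MI?F → skip
[6] flags=0011 NE?T → r0=0xcd
[7] flags=1000 → (cmp)
[8] flags=1000 LE?T → r2=0x45
[9] flags=1000 EQ?F → skip
[10] flags=1000 VS?F → skip

FIX = (r5, 0x81)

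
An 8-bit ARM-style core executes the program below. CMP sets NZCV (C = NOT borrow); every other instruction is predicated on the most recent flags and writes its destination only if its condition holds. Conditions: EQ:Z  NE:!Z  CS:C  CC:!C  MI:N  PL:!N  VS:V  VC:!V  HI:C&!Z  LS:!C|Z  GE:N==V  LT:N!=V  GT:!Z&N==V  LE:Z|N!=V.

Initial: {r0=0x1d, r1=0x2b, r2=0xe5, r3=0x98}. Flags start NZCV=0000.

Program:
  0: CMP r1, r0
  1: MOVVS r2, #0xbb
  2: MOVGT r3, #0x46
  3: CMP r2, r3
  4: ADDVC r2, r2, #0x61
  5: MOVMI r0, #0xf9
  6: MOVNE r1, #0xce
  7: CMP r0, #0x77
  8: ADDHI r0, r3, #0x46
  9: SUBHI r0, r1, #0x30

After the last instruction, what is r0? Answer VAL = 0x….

[0] flags=0010 → (cmp)
[1] flags=0010 VS?F → skip
[2] flags=0010 GT?T → r3=0x46
[3] flags=1010 → (cmp)
[4] flags=1010 VC?T → r2=0x46
[5] flags=1010 MI?T → r0=0xf9
[6] flags=1010 NE?T → r1=0xce
[7] flags=1010 → (cmp)
[8] flags=1010 HI?T → r0=0x8c
[9] flags=1010 HI?T → r0=0x9e

VAL = 0x9e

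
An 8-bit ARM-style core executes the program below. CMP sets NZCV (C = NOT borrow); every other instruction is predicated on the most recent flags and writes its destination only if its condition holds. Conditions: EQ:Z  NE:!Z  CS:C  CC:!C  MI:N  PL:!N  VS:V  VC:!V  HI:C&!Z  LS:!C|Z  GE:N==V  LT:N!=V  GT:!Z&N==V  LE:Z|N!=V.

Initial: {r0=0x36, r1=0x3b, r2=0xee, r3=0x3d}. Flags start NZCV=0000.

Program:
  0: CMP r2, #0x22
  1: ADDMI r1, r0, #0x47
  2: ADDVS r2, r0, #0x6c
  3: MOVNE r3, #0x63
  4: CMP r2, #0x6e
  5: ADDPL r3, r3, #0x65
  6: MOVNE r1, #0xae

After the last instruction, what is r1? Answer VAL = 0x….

[0] flags=1010 → (cmp)
[1] flags=1010 MI?T → r1=0x7d
[2] flags=1010 VS?F → skip
[3] flags=1010 NE?T → r3=0x63
[4] flags=1010 → (cmp)
[5] flags=1010 PL?F → skip
[6] flags=1010 NE?T → r1=0xae

VAL = 0xae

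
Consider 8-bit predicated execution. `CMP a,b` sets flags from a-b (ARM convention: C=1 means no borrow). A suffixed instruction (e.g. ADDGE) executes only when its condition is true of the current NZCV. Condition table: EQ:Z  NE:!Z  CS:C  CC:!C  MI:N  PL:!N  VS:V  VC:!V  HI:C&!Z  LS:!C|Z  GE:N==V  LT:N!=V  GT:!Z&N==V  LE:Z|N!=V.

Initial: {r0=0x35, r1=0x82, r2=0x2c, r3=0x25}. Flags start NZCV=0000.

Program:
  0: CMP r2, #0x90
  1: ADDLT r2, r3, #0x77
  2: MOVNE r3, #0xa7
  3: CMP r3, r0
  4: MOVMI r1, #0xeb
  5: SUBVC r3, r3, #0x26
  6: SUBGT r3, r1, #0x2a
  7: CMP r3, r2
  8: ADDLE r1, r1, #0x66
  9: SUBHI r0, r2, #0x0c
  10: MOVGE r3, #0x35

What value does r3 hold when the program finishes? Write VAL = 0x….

0: ✓ CMP  NZCV=1001
1: · ADDLT
2: ✓ MOVNE  r3←0xa7
3: ✓ CMP  NZCV=0011
4: · MOVMI
5: · SUBVC
6: · SUBGT
7: ✓ CMP  NZCV=0011
8: ✓ ADDLE  r1←0xe8
9: ✓ SUBHI  r0←0x20
10: · MOVGE

VAL = 0xa7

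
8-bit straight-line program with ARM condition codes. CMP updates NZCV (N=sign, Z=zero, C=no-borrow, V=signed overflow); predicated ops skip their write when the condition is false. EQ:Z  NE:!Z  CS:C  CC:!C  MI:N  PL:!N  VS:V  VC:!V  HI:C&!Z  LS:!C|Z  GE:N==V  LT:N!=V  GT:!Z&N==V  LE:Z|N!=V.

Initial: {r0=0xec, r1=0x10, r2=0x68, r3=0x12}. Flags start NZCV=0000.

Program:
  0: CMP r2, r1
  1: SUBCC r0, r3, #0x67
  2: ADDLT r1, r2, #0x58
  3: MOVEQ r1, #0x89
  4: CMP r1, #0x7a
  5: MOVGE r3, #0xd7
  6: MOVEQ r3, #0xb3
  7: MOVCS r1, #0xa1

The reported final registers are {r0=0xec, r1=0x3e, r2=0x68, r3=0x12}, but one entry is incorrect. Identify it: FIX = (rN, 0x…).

0: ✓ CMP  NZCV=0010
1: · SUBCC
2: · ADDLT
3: · MOVEQ
4: ✓ CMP  NZCV=1000
5: · MOVGE
6: · MOVEQ
7: · MOVCS

FIX = (r1, 0x10)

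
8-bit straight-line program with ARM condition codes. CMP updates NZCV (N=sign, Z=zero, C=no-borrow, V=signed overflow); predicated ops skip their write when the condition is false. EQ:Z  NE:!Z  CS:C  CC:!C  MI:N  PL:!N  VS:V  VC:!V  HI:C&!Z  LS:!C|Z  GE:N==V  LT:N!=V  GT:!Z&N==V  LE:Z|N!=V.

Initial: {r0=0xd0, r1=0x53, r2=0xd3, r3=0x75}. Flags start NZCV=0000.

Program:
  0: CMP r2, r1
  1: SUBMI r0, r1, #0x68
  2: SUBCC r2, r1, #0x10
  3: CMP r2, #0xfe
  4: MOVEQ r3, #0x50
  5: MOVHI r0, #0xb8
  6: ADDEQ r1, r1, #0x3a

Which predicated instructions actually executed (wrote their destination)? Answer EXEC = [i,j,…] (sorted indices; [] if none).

EXEC = [1]

[0] flags=1010 → (cmp)
[1] flags=1010 MI?T → r0=0xeb
[2] flags=1010 CC?F → skip
[3] flags=1000 → (cmp)
[4] flags=1000 EQ?F → skip
[5] flags=1000 HI?F → skip
[6] flags=1000 EQ?F → skip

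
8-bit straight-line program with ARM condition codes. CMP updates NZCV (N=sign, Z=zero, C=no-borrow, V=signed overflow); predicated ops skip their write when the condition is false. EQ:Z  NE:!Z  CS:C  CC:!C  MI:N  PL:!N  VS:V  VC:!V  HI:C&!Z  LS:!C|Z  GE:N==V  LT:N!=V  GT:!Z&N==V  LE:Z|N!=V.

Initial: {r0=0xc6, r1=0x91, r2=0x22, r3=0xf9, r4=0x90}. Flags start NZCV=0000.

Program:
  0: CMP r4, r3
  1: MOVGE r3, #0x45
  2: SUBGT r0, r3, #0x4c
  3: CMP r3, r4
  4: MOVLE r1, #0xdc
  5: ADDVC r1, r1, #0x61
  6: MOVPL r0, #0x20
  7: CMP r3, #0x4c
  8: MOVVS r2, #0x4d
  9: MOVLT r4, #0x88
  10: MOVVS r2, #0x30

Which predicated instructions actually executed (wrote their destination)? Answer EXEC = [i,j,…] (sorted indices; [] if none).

EXEC = [5,6,9]

0: ✓ CMP  NZCV=1000
1: · MOVGE
2: · SUBGT
3: ✓ CMP  NZCV=0010
4: · MOVLE
5: ✓ ADDVC  r1←0xf2
6: ✓ MOVPL  r0←0x20
7: ✓ CMP  NZCV=1010
8: · MOVVS
9: ✓ MOVLT  r4←0x88
10: · MOVVS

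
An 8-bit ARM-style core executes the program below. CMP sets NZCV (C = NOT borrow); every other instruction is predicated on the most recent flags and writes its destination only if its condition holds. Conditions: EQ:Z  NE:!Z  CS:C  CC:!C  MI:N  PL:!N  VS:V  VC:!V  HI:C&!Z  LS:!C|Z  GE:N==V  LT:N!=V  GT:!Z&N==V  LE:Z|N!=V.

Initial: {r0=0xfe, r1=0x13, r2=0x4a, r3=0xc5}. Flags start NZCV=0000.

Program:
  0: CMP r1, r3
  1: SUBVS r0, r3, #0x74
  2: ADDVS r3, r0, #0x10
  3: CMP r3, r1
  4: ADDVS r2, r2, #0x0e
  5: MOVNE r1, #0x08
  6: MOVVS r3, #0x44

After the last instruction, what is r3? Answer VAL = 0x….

0: ✓ CMP  NZCV=0000
1: · SUBVS
2: · ADDVS
3: ✓ CMP  NZCV=1010
4: · ADDVS
5: ✓ MOVNE  r1←0x08
6: · MOVVS

VAL = 0xc5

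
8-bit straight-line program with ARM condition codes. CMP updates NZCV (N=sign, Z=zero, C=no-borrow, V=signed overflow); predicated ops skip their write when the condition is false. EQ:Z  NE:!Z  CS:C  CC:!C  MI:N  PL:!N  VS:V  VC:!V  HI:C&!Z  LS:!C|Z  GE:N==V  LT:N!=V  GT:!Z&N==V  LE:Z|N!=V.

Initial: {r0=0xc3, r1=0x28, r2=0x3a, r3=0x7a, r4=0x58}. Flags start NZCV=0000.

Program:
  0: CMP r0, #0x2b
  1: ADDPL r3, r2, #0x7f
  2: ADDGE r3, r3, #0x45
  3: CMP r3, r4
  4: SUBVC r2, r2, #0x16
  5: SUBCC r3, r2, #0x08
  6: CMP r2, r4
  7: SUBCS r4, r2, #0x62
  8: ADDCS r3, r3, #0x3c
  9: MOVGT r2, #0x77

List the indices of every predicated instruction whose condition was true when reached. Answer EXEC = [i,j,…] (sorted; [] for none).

EXEC = [4]

[0] flags=1010 → (cmp)
[1] flags=1010 PL?F → skip
[2] flags=1010 GE?F → skip
[3] flags=0010 → (cmp)
[4] flags=0010 VC?T → r2=0x24
[5] flags=0010 CC?F → skip
[6] flags=1000 → (cmp)
[7] flags=1000 CS?F → skip
[8] flags=1000 CS?F → skip
[9] flags=1000 GT?F → skip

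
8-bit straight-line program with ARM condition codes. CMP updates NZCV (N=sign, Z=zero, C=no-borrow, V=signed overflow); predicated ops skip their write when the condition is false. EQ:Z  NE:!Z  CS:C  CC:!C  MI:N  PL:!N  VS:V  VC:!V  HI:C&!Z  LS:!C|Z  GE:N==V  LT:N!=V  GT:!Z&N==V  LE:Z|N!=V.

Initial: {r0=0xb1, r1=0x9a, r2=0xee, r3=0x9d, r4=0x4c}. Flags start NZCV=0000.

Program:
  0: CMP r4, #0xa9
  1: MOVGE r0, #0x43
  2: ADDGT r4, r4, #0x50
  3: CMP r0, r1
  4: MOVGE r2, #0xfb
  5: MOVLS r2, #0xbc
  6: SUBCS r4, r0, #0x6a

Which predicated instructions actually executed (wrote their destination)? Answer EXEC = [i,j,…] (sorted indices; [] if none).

0: ✓ CMP  NZCV=1001
1: ✓ MOVGE  r0←0x43
2: ✓ ADDGT  r4←0x9c
3: ✓ CMP  NZCV=1001
4: ✓ MOVGE  r2←0xfb
5: ✓ MOVLS  r2←0xbc
6: · SUBCS

EXEC = [1,2,4,5]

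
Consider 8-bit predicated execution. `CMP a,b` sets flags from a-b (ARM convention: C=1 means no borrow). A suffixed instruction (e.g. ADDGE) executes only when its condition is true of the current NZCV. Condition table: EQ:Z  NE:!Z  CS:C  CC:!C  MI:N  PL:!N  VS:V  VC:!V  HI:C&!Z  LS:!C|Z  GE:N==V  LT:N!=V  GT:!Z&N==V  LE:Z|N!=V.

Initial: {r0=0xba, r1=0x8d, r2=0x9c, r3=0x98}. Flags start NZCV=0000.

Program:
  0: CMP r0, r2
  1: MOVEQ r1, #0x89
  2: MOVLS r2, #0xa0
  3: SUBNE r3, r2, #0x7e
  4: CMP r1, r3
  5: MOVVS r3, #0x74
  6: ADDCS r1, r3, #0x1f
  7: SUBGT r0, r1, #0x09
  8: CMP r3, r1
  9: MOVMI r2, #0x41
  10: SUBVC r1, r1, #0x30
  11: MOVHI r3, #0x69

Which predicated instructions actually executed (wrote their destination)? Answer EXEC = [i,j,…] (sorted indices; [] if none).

[0] flags=0010 → (cmp)
[1] flags=0010 EQ?F → skip
[2] flags=0010 LS?F → skip
[3] flags=0010 NE?T → r3=0x1e
[4] flags=0011 → (cmp)
[5] flags=0011 VS?T → r3=0x74
[6] flags=0011 CS?T → r1=0x93
[7] flags=0011 GT?F → skip
[8] flags=1001 → (cmp)
[9] flags=1001 MI?T → r2=0x41
[10] flags=1001 VC?F → skip
[11] flags=1001 HI?F → skip

EXEC = [3,5,6,9]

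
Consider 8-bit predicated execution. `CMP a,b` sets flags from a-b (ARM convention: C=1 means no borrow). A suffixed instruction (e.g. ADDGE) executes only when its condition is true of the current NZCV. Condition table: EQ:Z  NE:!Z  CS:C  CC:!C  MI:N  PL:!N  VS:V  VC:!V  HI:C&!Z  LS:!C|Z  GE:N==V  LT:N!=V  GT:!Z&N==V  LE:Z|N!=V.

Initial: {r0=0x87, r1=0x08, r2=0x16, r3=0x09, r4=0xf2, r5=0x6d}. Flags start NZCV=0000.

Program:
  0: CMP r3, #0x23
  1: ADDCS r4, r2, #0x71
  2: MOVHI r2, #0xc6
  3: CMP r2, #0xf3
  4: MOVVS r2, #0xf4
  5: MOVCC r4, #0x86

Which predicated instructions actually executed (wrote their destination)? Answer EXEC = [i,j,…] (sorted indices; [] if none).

EXEC = [5]

[0] flags=1000 → (cmp)
[1] flags=1000 CS?F → skip
[2] flags=1000 HI?F → skip
[3] flags=0000 → (cmp)
[4] flags=0000 VS?F → skip
[5] flags=0000 CC?T → r4=0x86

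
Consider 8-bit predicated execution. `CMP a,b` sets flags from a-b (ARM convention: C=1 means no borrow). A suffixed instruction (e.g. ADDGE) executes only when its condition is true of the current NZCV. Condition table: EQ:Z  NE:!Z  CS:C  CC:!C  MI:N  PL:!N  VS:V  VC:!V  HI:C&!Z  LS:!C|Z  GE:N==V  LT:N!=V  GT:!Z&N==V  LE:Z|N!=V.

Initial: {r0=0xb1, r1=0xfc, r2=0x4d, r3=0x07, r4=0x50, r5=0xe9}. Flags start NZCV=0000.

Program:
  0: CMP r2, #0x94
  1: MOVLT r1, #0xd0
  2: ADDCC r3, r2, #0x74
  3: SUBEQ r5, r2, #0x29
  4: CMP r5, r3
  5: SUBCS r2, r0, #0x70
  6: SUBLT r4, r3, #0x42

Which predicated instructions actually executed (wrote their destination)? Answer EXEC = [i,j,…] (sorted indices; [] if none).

EXEC = [2,5]

0: ✓ CMP  NZCV=1001
1: · MOVLT
2: ✓ ADDCC  r3←0xc1
3: · SUBEQ
4: ✓ CMP  NZCV=0010
5: ✓ SUBCS  r2←0x41
6: · SUBLT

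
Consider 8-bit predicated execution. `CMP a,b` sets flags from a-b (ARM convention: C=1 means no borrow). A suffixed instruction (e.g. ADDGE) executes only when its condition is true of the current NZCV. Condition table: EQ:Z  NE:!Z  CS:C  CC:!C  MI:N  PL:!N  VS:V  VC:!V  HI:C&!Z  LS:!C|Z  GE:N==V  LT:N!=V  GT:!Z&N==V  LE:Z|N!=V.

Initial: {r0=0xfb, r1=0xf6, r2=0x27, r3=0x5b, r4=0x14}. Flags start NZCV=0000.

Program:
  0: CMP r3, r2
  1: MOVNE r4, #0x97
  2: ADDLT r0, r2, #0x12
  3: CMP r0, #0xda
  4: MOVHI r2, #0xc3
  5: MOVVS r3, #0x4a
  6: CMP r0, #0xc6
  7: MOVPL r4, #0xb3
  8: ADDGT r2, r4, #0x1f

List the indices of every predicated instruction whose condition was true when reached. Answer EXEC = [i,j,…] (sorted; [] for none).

0: ✓ CMP  NZCV=0010
1: ✓ MOVNE  r4←0x97
2: · ADDLT
3: ✓ CMP  NZCV=0010
4: ✓ MOVHI  r2←0xc3
5: · MOVVS
6: ✓ CMP  NZCV=0010
7: ✓ MOVPL  r4←0xb3
8: ✓ ADDGT  r2←0xd2

EXEC = [1,4,7,8]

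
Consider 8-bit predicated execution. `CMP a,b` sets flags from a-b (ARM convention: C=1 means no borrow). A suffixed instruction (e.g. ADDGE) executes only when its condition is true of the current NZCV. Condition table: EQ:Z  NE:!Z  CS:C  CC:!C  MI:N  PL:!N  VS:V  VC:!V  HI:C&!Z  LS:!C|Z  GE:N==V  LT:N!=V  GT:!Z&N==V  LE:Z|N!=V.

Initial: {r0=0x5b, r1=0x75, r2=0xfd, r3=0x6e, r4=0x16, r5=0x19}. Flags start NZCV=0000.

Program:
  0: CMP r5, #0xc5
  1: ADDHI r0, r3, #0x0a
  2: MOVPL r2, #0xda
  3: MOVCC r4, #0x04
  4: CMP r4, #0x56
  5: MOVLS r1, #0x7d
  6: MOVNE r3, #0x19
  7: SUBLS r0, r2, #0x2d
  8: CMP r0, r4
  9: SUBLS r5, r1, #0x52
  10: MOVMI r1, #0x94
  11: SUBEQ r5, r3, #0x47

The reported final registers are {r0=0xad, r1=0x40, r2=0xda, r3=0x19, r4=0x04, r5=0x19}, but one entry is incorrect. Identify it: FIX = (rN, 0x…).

[0] flags=0000 → (cmp)
[1] flags=0000 HI?F → skip
[2] flags=0000 PL?T → r2=0xda
[3] flags=0000 CC?T → r4=0x04
[4] flags=1000 → (cmp)
[5] flags=1000 LS?T → r1=0x7d
[6] flags=1000 NE?T → r3=0x19
[7] flags=1000 LS?T → r0=0xad
[8] flags=1010 → (cmp)
[9] flags=1010 LS?F → skip
[10] flags=1010 MI?T → r1=0x94
[11] flags=1010 EQ?F → skip

FIX = (r1, 0x94)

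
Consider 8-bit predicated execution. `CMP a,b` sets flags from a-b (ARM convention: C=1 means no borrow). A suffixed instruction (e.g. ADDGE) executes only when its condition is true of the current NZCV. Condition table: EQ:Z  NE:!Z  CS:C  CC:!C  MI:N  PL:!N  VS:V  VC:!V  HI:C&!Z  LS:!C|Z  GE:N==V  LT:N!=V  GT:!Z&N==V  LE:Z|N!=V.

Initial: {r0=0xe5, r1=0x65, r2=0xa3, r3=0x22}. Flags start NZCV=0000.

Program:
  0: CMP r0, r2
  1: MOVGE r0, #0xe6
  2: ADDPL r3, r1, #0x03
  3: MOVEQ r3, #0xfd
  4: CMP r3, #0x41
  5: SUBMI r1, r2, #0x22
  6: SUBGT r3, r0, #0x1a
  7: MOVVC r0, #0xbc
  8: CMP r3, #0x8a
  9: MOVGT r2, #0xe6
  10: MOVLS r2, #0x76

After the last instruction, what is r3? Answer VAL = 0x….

0: ✓ CMP  NZCV=0010
1: ✓ MOVGE  r0←0xe6
2: ✓ ADDPL  r3←0x68
3: · MOVEQ
4: ✓ CMP  NZCV=0010
5: · SUBMI
6: ✓ SUBGT  r3←0xcc
7: ✓ MOVVC  r0←0xbc
8: ✓ CMP  NZCV=0010
9: ✓ MOVGT  r2←0xe6
10: · MOVLS

VAL = 0xcc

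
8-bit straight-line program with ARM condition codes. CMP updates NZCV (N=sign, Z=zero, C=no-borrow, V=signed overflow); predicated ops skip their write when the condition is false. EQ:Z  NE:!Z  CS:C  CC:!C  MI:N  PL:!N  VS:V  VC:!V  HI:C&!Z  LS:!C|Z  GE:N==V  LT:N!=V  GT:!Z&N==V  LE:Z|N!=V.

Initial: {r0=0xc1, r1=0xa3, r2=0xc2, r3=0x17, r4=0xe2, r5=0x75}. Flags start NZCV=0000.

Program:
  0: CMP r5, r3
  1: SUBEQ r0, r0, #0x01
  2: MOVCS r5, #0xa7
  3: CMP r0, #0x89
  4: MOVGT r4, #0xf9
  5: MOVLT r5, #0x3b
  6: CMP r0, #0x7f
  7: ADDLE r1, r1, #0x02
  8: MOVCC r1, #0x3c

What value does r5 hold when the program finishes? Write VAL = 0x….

[0] flags=0010 → (cmp)
[1] flags=0010 EQ?F → skip
[2] flags=0010 CS?T → r5=0xa7
[3] flags=0010 → (cmp)
[4] flags=0010 GT?T → r4=0xf9
[5] flags=0010 LT?F → skip
[6] flags=0011 → (cmp)
[7] flags=0011 LE?T → r1=0xa5
[8] flags=0011 CC?F → skip

VAL = 0xa7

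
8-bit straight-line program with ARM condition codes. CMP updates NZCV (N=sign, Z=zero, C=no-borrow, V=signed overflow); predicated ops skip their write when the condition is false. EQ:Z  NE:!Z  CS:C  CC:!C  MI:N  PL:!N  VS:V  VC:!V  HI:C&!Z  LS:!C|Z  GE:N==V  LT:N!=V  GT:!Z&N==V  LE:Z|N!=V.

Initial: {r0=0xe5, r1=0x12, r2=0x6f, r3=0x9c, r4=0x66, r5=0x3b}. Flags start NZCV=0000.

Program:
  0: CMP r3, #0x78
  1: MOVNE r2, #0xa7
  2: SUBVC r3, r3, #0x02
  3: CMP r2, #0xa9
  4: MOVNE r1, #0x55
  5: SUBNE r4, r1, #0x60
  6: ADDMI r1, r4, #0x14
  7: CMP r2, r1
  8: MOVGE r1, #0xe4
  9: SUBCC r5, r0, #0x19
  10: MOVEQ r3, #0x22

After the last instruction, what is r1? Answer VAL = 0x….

VAL = 0x09

[0] flags=0011 → (cmp)
[1] flags=0011 NE?T → r2=0xa7
[2] flags=0011 VC?F → skip
[3] flags=1000 → (cmp)
[4] flags=1000 NE?T → r1=0x55
[5] flags=1000 NE?T → r4=0xf5
[6] flags=1000 MI?T → r1=0x09
[7] flags=1010 → (cmp)
[8] flags=1010 GE?F → skip
[9] flags=1010 CC?F → skip
[10] flags=1010 EQ?F → skip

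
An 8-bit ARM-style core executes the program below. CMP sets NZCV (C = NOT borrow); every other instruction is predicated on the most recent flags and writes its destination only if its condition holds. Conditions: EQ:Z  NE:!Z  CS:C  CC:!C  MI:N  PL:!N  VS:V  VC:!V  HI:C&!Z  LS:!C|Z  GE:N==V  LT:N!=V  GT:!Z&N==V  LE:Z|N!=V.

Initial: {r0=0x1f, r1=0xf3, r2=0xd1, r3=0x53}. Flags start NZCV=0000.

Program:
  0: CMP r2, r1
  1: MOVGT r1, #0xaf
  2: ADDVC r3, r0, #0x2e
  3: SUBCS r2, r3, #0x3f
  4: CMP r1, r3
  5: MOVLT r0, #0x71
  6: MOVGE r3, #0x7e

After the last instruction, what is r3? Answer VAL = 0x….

0: ✓ CMP  NZCV=1000
1: · MOVGT
2: ✓ ADDVC  r3←0x4d
3: · SUBCS
4: ✓ CMP  NZCV=1010
5: ✓ MOVLT  r0←0x71
6: · MOVGE

VAL = 0x4d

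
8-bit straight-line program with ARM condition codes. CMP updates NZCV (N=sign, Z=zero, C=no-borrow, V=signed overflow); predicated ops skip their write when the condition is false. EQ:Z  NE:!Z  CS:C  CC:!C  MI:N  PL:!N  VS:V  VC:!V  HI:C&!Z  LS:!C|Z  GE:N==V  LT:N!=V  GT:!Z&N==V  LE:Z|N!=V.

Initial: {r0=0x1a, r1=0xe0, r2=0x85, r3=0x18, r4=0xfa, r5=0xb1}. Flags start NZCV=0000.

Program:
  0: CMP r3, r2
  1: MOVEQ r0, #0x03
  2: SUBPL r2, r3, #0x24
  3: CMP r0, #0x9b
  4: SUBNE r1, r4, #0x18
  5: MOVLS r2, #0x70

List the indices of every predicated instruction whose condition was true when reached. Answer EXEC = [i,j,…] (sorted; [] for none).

0: ✓ CMP  NZCV=1001
1: · MOVEQ
2: · SUBPL
3: ✓ CMP  NZCV=0000
4: ✓ SUBNE  r1←0xe2
5: ✓ MOVLS  r2←0x70

EXEC = [4,5]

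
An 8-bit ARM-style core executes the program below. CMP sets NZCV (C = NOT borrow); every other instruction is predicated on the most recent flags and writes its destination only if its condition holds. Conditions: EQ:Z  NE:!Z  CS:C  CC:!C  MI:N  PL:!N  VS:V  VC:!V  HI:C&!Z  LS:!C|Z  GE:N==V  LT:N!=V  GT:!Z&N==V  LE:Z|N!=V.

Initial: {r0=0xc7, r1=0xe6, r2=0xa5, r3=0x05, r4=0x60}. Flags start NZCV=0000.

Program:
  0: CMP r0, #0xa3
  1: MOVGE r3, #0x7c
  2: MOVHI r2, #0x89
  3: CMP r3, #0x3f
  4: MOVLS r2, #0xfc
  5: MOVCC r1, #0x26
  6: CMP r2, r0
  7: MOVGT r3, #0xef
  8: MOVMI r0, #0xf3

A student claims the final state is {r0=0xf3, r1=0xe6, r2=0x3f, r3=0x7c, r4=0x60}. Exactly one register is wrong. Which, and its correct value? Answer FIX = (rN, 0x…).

0: ✓ CMP  NZCV=0010
1: ✓ MOVGE  r3←0x7c
2: ✓ MOVHI  r2←0x89
3: ✓ CMP  NZCV=0010
4: · MOVLS
5: · MOVCC
6: ✓ CMP  NZCV=1000
7: · MOVGT
8: ✓ MOVMI  r0←0xf3

FIX = (r2, 0x89)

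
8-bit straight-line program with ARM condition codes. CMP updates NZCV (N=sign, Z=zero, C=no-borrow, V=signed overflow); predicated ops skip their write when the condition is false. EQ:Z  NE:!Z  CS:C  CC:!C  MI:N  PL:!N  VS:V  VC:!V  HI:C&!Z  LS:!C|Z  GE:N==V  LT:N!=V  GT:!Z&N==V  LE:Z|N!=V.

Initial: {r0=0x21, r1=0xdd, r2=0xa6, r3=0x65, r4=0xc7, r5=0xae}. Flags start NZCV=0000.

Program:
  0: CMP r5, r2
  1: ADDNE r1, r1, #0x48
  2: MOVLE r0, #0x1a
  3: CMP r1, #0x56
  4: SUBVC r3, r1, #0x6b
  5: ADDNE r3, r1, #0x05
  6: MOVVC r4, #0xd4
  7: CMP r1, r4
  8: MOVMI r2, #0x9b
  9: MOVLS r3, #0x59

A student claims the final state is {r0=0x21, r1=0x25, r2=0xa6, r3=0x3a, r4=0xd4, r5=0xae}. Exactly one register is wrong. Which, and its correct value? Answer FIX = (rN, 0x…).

0: ✓ CMP  NZCV=0010
1: ✓ ADDNE  r1←0x25
2: · MOVLE
3: ✓ CMP  NZCV=1000
4: ✓ SUBVC  r3←0xba
5: ✓ ADDNE  r3←0x2a
6: ✓ MOVVC  r4←0xd4
7: ✓ CMP  NZCV=0000
8: · MOVMI
9: ✓ MOVLS  r3←0x59

FIX = (r3, 0x59)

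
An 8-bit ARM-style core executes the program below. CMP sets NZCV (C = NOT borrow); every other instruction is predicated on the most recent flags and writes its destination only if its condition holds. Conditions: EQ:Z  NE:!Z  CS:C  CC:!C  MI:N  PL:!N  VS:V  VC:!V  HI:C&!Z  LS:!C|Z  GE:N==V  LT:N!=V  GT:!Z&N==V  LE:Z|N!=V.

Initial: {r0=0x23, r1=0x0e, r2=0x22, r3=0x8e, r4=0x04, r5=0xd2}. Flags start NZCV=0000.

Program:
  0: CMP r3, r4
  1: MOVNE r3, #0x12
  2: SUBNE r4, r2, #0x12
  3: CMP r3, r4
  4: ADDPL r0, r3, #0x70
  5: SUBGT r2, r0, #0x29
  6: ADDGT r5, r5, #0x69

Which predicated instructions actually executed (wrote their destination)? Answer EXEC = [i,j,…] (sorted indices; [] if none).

0: ✓ CMP  NZCV=1010
1: ✓ MOVNE  r3←0x12
2: ✓ SUBNE  r4←0x10
3: ✓ CMP  NZCV=0010
4: ✓ ADDPL  r0←0x82
5: ✓ SUBGT  r2←0x59
6: ✓ ADDGT  r5←0x3b

EXEC = [1,2,4,5,6]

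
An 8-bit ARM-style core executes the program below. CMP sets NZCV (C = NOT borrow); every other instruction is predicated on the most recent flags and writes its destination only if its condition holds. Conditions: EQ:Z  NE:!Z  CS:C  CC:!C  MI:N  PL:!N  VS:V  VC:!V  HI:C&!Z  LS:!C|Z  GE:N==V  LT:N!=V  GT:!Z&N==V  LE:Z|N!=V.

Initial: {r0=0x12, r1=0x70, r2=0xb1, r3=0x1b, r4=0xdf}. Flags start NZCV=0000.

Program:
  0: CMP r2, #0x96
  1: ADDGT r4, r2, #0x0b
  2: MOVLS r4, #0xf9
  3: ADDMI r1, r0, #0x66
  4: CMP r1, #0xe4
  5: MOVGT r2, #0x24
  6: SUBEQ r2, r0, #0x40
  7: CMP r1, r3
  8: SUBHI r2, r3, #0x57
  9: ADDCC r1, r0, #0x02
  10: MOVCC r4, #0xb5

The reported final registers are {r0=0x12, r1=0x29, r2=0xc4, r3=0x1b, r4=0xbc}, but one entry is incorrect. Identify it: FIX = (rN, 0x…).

0: ✓ CMP  NZCV=0010
1: ✓ ADDGT  r4←0xbc
2: · MOVLS
3: · ADDMI
4: ✓ CMP  NZCV=1001
5: ✓ MOVGT  r2←0x24
6: · SUBEQ
7: ✓ CMP  NZCV=0010
8: ✓ SUBHI  r2←0xc4
9: · ADDCC
10: · MOVCC

FIX = (r1, 0x70)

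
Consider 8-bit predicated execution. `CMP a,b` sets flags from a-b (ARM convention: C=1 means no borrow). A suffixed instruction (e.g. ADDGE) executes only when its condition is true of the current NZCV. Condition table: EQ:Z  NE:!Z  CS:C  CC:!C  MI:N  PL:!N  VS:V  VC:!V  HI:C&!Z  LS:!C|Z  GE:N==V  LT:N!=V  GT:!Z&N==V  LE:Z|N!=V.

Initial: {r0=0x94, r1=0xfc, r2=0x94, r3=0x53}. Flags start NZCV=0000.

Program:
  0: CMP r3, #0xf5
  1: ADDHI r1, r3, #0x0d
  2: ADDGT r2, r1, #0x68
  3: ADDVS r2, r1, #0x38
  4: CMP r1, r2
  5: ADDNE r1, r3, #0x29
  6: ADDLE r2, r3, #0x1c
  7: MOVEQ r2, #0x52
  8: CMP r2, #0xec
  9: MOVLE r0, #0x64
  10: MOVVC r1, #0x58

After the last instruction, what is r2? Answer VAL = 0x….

0: ✓ CMP  NZCV=0000
1: · ADDHI
2: ✓ ADDGT  r2←0x64
3: · ADDVS
4: ✓ CMP  NZCV=1010
5: ✓ ADDNE  r1←0x7c
6: ✓ ADDLE  r2←0x6f
7: · MOVEQ
8: ✓ CMP  NZCV=1001
9: · MOVLE
10: · MOVVC

VAL = 0x6f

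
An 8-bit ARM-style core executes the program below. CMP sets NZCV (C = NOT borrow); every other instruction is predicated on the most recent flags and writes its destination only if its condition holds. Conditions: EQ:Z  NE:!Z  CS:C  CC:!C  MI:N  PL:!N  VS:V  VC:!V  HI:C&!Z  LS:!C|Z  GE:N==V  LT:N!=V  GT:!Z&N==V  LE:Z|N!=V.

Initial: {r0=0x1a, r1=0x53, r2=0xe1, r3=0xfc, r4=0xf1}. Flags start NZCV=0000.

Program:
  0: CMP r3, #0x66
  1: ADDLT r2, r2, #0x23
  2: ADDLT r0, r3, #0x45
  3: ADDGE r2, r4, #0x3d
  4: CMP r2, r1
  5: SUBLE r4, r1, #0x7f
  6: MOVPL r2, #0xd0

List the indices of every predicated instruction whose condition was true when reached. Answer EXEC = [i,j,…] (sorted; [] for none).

0: ✓ CMP  NZCV=1010
1: ✓ ADDLT  r2←0x04
2: ✓ ADDLT  r0←0x41
3: · ADDGE
4: ✓ CMP  NZCV=1000
5: ✓ SUBLE  r4←0xd4
6: · MOVPL

EXEC = [1,2,5]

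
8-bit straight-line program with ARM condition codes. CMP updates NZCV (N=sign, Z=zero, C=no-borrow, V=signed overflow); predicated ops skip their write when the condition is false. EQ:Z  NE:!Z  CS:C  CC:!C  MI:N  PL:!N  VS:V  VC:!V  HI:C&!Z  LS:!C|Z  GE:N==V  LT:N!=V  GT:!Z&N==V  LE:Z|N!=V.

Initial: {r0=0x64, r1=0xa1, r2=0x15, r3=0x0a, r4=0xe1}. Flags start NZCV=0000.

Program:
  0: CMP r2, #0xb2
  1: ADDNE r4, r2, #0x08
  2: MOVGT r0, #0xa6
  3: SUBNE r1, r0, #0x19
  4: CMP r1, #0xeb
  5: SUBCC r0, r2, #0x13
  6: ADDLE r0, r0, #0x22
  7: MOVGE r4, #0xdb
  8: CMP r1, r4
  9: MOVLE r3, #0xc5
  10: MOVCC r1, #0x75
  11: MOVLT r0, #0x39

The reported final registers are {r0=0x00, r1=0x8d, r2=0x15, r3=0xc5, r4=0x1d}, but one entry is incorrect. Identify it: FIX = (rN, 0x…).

[0] flags=0000 → (cmp)
[1] flags=0000 NE?T → r4=0x1d
[2] flags=0000 GT?T → r0=0xa6
[3] flags=0000 NE?T → r1=0x8d
[4] flags=1000 → (cmp)
[5] flags=1000 CC?T → r0=0x02
[6] flags=1000 LE?T → r0=0x24
[7] flags=1000 GE?F → skip
[8] flags=0011 → (cmp)
[9] flags=0011 LE?T → r3=0xc5
[10] flags=0011 CC?F → skip
[11] flags=0011 LT?T → r0=0x39

FIX = (r0, 0x39)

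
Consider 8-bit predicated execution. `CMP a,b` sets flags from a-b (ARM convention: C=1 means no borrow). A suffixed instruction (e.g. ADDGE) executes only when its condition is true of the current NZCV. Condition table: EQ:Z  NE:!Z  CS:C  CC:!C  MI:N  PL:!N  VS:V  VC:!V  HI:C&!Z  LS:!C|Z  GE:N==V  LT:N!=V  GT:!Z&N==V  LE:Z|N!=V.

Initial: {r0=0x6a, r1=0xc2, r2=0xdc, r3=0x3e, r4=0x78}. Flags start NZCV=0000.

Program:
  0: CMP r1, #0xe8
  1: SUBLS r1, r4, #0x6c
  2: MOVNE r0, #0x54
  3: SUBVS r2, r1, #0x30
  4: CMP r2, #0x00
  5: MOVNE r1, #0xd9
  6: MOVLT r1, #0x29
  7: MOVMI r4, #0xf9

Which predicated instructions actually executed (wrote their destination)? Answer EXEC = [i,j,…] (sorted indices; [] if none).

EXEC = [1,2,5,6,7]

0: ✓ CMP  NZCV=1000
1: ✓ SUBLS  r1←0x0c
2: ✓ MOVNE  r0←0x54
3: · SUBVS
4: ✓ CMP  NZCV=1010
5: ✓ MOVNE  r1←0xd9
6: ✓ MOVLT  r1←0x29
7: ✓ MOVMI  r4←0xf9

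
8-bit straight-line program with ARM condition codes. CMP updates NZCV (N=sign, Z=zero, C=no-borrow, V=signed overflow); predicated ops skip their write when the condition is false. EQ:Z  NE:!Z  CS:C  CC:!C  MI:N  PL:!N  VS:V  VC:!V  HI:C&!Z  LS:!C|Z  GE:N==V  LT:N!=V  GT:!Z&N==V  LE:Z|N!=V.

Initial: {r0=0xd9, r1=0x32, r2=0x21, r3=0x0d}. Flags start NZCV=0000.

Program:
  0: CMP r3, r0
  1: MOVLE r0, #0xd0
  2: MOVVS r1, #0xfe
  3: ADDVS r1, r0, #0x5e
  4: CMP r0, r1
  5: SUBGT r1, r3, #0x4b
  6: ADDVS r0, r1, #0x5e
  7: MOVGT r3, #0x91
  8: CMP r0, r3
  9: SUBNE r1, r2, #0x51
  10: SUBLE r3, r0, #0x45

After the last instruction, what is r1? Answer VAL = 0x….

VAL = 0xd0

0: ✓ CMP  NZCV=0000
1: · MOVLE
2: · MOVVS
3: · ADDVS
4: ✓ CMP  NZCV=1010
5: · SUBGT
6: · ADDVS
7: · MOVGT
8: ✓ CMP  NZCV=1010
9: ✓ SUBNE  r1←0xd0
10: ✓ SUBLE  r3←0x94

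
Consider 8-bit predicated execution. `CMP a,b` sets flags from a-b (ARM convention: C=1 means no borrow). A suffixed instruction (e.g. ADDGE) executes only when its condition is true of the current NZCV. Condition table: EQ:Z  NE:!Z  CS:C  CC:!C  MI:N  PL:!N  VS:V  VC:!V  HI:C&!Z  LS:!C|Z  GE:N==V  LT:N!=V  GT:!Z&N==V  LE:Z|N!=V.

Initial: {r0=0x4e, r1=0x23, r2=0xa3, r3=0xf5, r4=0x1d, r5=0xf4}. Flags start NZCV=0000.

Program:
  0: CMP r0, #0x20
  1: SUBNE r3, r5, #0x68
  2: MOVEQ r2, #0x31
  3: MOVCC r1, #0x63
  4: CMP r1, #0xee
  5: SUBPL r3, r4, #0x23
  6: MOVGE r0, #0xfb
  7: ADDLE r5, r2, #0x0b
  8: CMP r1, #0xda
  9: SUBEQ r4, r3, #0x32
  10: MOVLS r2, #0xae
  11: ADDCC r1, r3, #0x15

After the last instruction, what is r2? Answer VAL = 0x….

0: ✓ CMP  NZCV=0010
1: ✓ SUBNE  r3←0x8c
2: · MOVEQ
3: · MOVCC
4: ✓ CMP  NZCV=0000
5: ✓ SUBPL  r3←0xfa
6: ✓ MOVGE  r0←0xfb
7: · ADDLE
8: ✓ CMP  NZCV=0000
9: · SUBEQ
10: ✓ MOVLS  r2←0xae
11: ✓ ADDCC  r1←0x0f

VAL = 0xae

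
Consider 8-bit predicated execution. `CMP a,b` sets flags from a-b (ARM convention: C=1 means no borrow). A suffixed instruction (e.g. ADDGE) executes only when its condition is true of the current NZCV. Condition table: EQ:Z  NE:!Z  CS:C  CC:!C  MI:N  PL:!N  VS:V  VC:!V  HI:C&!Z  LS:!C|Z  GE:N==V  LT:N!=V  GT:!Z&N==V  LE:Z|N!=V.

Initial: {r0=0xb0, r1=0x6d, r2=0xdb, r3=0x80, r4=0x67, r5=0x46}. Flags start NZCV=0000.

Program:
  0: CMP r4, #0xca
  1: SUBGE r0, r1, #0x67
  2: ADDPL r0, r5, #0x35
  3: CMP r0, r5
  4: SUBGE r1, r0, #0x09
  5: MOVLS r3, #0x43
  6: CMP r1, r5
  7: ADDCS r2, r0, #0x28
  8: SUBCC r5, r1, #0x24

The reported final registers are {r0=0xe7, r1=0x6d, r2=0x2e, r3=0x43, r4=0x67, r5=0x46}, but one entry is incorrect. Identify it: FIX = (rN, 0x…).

0: ✓ CMP  NZCV=1001
1: ✓ SUBGE  r0←0x06
2: · ADDPL
3: ✓ CMP  NZCV=1000
4: · SUBGE
5: ✓ MOVLS  r3←0x43
6: ✓ CMP  NZCV=0010
7: ✓ ADDCS  r2←0x2e
8: · SUBCC

FIX = (r0, 0x06)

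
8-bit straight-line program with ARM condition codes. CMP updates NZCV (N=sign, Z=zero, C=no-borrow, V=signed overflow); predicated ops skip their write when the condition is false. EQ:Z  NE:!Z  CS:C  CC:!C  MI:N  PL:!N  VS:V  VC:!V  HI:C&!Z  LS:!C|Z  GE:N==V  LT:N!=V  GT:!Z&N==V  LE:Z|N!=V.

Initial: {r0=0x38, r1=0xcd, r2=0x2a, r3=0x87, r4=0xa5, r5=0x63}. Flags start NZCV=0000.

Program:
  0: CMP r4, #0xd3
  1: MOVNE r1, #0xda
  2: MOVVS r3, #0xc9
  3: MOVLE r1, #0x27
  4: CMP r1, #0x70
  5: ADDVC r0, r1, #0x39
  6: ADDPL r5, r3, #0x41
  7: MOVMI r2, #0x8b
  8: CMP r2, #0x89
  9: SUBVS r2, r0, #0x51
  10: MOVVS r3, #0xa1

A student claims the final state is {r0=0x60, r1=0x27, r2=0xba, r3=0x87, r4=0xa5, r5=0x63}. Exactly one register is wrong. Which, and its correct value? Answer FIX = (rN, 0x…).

[0] flags=1000 → (cmp)
[1] flags=1000 NE?T → r1=0xda
[2] flags=1000 VS?F → skip
[3] flags=1000 LE?T → r1=0x27
[4] flags=1000 → (cmp)
[5] flags=1000 VC?T → r0=0x60
[6] flags=1000 PL?F → skip
[7] flags=1000 MI?T → r2=0x8b
[8] flags=0010 → (cmp)
[9] flags=0010 VS?F → skip
[10] flags=0010 VS?F → skip

FIX = (r2, 0x8b)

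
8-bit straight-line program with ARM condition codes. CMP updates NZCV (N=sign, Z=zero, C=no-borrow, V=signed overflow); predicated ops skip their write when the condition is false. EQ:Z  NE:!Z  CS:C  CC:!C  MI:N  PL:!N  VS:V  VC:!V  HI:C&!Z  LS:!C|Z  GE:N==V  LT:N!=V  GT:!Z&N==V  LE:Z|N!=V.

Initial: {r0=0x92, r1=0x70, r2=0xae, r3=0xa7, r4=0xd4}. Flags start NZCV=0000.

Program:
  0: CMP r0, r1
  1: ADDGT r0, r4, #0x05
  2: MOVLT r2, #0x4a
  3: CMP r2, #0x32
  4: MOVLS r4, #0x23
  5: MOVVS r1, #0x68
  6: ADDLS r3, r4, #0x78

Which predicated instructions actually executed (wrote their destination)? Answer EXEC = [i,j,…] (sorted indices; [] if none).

EXEC = [2]

[0] flags=0011 → (cmp)
[1] flags=0011 GT?F → skip
[2] flags=0011 LT?T → r2=0x4a
[3] flags=0010 → (cmp)
[4] flags=0010 LS?F → skip
[5] flags=0010 VS?F → skip
[6] flags=0010 LS?F → skip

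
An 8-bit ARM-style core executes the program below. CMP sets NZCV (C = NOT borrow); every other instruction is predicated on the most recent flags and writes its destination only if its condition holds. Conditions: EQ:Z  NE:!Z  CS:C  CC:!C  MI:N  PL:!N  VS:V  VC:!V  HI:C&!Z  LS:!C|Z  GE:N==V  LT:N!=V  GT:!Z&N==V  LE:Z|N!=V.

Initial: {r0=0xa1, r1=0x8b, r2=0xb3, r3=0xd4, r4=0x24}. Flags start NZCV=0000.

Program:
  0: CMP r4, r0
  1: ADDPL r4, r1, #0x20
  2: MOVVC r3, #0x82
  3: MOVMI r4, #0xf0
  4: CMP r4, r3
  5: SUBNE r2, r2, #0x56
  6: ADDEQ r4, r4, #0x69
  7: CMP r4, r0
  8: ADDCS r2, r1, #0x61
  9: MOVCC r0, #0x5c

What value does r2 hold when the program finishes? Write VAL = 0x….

VAL = 0xec

0: ✓ CMP  NZCV=1001
1: · ADDPL
2: · MOVVC
3: ✓ MOVMI  r4←0xf0
4: ✓ CMP  NZCV=0010
5: ✓ SUBNE  r2←0x5d
6: · ADDEQ
7: ✓ CMP  NZCV=0010
8: ✓ ADDCS  r2←0xec
9: · MOVCC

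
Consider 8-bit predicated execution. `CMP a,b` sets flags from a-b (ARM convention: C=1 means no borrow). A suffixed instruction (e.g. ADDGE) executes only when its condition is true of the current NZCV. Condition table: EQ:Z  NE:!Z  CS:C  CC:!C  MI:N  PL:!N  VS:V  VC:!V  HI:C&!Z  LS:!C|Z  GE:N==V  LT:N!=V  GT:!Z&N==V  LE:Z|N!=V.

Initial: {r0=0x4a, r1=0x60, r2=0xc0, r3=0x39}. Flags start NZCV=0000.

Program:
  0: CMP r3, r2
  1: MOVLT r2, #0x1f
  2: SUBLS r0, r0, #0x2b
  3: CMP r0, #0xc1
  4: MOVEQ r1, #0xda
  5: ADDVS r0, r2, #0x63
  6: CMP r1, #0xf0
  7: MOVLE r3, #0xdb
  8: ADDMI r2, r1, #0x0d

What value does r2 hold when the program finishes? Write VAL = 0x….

VAL = 0xc0

0: ✓ CMP  NZCV=0000
1: · MOVLT
2: ✓ SUBLS  r0←0x1f
3: ✓ CMP  NZCV=0000
4: · MOVEQ
5: · ADDVS
6: ✓ CMP  NZCV=0000
7: · MOVLE
8: · ADDMI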